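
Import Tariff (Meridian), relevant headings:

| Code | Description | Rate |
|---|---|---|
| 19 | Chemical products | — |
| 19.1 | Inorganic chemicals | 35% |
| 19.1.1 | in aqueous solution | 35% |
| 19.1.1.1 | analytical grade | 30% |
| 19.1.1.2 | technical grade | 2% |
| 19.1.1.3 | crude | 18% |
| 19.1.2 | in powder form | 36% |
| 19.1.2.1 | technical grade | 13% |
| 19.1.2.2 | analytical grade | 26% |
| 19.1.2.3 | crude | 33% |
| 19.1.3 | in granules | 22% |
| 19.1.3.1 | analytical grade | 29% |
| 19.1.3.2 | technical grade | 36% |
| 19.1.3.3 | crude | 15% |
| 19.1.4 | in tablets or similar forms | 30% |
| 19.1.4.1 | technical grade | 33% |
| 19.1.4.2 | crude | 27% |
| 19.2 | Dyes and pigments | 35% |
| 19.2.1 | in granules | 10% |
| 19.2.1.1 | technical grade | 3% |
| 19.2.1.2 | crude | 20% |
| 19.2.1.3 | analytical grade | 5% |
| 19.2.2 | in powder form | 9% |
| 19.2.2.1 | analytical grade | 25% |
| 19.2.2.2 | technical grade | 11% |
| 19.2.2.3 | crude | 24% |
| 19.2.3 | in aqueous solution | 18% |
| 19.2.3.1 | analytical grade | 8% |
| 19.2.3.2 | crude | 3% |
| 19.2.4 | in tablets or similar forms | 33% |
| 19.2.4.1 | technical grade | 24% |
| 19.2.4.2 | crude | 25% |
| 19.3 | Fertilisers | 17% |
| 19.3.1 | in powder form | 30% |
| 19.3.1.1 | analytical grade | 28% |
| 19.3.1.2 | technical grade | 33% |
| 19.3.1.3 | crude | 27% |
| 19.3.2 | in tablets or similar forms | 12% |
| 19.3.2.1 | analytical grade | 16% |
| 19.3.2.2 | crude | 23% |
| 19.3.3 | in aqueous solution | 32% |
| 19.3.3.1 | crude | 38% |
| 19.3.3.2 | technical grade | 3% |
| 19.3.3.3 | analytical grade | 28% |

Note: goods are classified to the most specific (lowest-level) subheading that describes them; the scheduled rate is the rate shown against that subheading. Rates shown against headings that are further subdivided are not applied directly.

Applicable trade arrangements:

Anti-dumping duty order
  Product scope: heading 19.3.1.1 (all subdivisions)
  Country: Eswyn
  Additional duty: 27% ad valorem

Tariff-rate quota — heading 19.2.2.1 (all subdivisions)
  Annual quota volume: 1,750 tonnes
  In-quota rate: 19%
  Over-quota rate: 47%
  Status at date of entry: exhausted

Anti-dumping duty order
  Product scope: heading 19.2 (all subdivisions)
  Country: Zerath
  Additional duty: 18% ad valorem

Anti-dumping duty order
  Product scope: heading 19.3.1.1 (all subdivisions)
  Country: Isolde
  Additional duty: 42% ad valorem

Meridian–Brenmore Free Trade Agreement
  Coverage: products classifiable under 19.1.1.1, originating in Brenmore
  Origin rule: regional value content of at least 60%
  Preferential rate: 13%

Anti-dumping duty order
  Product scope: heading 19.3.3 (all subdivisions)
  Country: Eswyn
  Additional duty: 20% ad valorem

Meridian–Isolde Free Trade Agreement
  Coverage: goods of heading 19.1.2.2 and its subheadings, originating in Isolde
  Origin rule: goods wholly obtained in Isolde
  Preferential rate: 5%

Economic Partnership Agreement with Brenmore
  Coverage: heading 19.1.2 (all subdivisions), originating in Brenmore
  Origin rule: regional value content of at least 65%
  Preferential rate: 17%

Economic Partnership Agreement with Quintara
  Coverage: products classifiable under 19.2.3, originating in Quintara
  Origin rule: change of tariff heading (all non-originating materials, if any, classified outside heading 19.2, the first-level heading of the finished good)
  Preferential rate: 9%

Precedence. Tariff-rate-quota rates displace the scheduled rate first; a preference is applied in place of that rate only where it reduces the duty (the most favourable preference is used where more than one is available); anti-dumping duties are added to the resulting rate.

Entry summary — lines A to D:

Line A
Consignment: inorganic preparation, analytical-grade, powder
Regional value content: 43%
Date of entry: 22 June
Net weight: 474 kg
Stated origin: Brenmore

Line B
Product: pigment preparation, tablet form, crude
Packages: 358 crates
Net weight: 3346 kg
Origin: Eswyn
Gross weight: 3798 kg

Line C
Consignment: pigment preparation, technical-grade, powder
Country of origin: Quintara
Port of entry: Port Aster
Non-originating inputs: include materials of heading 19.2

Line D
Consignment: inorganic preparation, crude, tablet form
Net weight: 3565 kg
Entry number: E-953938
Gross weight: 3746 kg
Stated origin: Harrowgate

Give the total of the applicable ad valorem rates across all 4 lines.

Line A: inorganic → 19.1; powder → 19.1.2; analytical-grade → 19.1.2.2. Scheduled 26%. Brenmore agreement on 19.1.1.1: 19.1.2.2 not covered; Brenmore agreement on 19.1.2: RVC < 65%. → 26%.
Line B: pigment → 19.2; tablet form → 19.2.4; crude → 19.2.4.2. Scheduled 25%. No special measure applies. → 25%.
Line C: pigment → 19.2; powder → 19.2.2; technical-grade → 19.2.2.2. Scheduled 11%. Quintara agreement on 19.2.3: 19.2.2.2 not covered. → 11%.
Line D: inorganic → 19.1; tablet form → 19.1.4; crude → 19.1.4.2. Scheduled 27%. No special measure applies. → 27%.
Sum: 26% + 25% + 11% + 27% = 89%.

89%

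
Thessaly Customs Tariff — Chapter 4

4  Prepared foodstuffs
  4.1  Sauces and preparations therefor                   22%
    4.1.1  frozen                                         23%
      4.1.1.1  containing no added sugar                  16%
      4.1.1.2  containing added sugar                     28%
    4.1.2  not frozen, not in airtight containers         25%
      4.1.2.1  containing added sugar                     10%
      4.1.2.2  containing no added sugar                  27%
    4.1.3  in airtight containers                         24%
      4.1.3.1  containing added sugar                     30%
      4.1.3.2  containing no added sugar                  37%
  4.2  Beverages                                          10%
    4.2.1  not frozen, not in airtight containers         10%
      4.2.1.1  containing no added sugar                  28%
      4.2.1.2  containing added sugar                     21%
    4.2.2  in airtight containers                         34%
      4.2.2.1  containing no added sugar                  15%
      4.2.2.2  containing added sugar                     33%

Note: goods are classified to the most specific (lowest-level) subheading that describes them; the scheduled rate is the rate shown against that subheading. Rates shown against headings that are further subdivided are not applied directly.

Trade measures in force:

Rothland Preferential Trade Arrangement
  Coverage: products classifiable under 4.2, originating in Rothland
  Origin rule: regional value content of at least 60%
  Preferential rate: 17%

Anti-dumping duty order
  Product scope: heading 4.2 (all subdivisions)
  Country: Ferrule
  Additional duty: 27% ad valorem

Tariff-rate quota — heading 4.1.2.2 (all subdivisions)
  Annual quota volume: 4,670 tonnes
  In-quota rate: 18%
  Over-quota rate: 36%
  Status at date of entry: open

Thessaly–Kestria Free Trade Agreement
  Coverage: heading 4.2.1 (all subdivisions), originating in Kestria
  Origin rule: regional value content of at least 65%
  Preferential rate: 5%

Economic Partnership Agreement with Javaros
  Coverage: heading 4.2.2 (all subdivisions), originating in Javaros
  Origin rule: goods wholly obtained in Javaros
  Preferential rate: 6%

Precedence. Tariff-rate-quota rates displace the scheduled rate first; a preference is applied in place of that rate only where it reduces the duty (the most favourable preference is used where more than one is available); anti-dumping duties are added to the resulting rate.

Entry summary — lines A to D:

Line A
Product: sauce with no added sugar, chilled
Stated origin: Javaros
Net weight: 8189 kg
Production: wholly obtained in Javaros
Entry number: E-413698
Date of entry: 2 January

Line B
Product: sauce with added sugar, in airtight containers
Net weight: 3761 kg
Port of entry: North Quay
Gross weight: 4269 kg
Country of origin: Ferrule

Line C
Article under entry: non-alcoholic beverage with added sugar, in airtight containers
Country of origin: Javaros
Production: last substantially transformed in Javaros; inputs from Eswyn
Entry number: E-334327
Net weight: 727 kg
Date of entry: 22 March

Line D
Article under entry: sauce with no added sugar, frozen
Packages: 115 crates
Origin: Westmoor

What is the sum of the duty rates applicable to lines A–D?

97%

Line A: sauce → 4.1; chilled → 4.1.2; with no added sugar → 4.1.2.2. Scheduled 27%. quota on 4.1.2.2 open → in-quota 18%; Javaros agreement on 4.2.2: 4.1.2.2 not covered. → 18%.
Line B: sauce → 4.1; in airtight containers → 4.1.3; with added sugar → 4.1.3.1. Scheduled 30%. No special measure applies. → 30%.
Line C: non-alcoholic beverage → 4.2; in airtight containers → 4.2.2; with added sugar → 4.2.2.2. Scheduled 33%. Javaros agreement on 4.2.2: not wholly obtained. → 33%.
Line D: sauce → 4.1; frozen → 4.1.1; with no added sugar → 4.1.1.1. Scheduled 16%. No special measure applies. → 16%.
Sum: 18% + 30% + 33% + 16% = 97%.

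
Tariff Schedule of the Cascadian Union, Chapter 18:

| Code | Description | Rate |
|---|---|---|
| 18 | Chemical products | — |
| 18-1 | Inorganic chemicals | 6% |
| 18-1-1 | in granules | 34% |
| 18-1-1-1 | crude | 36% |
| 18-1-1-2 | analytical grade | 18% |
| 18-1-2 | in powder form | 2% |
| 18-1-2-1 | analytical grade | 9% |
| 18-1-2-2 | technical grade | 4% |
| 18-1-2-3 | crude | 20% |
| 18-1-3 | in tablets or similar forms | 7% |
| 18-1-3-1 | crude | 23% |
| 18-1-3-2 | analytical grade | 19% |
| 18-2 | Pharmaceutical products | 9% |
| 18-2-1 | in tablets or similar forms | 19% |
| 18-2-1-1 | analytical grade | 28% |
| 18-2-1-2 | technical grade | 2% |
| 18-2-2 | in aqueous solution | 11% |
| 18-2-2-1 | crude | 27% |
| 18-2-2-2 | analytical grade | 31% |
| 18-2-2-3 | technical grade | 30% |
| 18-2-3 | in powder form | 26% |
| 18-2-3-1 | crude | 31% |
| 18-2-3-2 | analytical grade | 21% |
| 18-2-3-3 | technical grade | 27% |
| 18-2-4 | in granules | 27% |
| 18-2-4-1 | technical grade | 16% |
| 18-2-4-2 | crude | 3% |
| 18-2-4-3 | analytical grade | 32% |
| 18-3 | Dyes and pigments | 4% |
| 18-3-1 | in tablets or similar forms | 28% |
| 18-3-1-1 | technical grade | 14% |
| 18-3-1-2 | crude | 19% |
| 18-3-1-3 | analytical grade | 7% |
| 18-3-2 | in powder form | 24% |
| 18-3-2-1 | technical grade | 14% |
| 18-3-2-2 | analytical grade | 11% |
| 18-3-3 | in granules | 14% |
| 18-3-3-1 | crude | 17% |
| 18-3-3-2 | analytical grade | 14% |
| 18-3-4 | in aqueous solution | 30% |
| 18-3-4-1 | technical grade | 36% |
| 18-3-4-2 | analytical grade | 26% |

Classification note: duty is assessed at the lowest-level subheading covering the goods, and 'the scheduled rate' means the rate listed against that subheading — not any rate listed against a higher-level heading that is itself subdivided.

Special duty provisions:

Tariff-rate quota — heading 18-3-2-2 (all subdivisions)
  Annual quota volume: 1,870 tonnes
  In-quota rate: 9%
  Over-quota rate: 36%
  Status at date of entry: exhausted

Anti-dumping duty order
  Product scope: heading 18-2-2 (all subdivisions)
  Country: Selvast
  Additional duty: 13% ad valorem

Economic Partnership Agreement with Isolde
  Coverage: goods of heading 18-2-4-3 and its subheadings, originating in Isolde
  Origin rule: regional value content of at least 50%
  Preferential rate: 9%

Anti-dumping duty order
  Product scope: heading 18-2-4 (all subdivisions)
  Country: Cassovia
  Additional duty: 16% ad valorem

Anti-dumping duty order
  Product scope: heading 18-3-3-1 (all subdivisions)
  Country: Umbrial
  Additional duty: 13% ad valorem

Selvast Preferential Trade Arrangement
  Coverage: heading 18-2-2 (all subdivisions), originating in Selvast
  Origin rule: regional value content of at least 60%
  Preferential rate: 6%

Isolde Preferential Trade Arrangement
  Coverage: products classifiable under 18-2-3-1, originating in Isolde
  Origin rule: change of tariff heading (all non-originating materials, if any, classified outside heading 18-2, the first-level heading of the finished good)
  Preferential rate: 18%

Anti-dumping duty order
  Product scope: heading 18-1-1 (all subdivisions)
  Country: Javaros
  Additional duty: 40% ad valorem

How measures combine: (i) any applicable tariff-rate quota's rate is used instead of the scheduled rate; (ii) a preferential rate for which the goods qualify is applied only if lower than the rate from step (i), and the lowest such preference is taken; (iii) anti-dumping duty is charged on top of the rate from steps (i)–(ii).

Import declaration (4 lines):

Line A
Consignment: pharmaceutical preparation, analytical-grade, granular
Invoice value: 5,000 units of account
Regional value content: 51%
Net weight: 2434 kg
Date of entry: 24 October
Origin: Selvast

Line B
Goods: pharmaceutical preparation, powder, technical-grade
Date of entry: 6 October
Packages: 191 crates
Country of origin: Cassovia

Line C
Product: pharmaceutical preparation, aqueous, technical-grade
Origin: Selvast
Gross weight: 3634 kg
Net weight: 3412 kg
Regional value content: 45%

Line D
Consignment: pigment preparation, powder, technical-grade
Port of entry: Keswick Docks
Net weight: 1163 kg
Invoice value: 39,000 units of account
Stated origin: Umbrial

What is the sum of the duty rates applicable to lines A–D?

Line A: pharmaceutical → 18-2; granular → 18-2-4; analytical-grade → 18-2-4-3. Scheduled 32%. Selvast agreement on 18-2-2: 18-2-4-3 not covered. → 32%.
Line B: pharmaceutical → 18-2; powder → 18-2-3; technical-grade → 18-2-3-3. Scheduled 27%. No special measure applies. → 27%.
Line C: pharmaceutical → 18-2; aqueous → 18-2-2; technical-grade → 18-2-2-3. Scheduled 30%. Selvast agreement on 18-2-2: RVC < 60%; anti-dumping (Selvast, 18-2-2): +13%; total 30% + 13% = 43%. → 43%.
Line D: pigment → 18-3; powder → 18-3-2; technical-grade → 18-3-2-1. Scheduled 14%. No special measure applies. → 14%.
Sum: 32% + 27% + 43% + 14% = 116%.

116%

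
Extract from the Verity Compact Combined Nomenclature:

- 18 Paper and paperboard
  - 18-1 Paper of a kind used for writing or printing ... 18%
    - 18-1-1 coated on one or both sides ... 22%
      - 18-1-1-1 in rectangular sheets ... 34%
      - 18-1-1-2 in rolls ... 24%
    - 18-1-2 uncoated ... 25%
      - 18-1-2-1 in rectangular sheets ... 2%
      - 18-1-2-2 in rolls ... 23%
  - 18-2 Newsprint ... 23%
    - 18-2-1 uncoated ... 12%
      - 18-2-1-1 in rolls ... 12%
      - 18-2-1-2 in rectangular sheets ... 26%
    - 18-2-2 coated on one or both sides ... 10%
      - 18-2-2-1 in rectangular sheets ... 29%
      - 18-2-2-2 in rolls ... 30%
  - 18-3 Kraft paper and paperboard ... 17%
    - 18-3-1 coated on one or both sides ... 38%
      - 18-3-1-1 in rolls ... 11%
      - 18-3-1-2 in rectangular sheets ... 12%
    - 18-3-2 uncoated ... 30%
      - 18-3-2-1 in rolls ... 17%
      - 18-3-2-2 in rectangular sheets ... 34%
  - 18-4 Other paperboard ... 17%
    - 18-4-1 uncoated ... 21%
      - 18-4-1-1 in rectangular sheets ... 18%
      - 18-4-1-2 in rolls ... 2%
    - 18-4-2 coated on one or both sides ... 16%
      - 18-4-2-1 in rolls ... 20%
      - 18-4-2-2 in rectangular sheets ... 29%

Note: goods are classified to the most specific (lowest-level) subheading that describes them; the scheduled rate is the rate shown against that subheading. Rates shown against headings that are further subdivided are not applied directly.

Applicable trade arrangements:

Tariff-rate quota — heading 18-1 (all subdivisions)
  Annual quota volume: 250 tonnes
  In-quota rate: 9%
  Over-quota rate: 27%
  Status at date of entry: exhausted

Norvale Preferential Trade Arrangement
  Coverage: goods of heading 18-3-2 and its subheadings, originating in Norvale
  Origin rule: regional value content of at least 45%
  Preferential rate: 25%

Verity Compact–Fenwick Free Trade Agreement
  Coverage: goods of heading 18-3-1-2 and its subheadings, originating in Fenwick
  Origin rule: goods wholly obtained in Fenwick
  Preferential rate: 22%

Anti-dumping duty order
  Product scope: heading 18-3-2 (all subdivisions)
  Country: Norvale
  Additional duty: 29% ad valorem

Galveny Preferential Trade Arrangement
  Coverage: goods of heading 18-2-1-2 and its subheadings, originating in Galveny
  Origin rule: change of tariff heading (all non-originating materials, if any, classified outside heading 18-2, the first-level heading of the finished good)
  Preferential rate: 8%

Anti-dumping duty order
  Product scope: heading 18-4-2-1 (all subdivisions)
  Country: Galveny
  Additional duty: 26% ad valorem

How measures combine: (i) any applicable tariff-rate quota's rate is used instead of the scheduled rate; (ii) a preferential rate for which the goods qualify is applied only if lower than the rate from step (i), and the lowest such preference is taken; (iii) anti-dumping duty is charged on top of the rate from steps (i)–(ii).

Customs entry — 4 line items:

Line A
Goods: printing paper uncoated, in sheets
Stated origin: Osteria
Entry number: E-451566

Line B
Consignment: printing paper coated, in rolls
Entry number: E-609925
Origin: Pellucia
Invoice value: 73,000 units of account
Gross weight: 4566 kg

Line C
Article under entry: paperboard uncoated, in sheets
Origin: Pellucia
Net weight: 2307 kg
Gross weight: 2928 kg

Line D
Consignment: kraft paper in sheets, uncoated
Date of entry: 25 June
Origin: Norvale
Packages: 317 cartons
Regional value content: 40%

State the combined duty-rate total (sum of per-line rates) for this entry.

135%

Line A: printing paper → 18-1; uncoated → 18-1-2; in sheets → 18-1-2-1. Scheduled 2%. quota on 18-1 exhausted → over-quota 27%. → 27%.
Line B: printing paper → 18-1; coated → 18-1-1; in rolls → 18-1-1-2. Scheduled 24%. quota on 18-1 exhausted → over-quota 27%. → 27%.
Line C: paperboard → 18-4; uncoated → 18-4-1; in sheets → 18-4-1-1. Scheduled 18%. No special measure applies. → 18%.
Line D: kraft paper → 18-3; uncoated → 18-3-2; in sheets → 18-3-2-2. Scheduled 34%. Norvale agreement on 18-3-2: RVC < 45%; anti-dumping (Norvale, 18-3-2): +29%; total 34% + 29% = 63%. → 63%.
Sum: 27% + 27% + 18% + 63% = 135%.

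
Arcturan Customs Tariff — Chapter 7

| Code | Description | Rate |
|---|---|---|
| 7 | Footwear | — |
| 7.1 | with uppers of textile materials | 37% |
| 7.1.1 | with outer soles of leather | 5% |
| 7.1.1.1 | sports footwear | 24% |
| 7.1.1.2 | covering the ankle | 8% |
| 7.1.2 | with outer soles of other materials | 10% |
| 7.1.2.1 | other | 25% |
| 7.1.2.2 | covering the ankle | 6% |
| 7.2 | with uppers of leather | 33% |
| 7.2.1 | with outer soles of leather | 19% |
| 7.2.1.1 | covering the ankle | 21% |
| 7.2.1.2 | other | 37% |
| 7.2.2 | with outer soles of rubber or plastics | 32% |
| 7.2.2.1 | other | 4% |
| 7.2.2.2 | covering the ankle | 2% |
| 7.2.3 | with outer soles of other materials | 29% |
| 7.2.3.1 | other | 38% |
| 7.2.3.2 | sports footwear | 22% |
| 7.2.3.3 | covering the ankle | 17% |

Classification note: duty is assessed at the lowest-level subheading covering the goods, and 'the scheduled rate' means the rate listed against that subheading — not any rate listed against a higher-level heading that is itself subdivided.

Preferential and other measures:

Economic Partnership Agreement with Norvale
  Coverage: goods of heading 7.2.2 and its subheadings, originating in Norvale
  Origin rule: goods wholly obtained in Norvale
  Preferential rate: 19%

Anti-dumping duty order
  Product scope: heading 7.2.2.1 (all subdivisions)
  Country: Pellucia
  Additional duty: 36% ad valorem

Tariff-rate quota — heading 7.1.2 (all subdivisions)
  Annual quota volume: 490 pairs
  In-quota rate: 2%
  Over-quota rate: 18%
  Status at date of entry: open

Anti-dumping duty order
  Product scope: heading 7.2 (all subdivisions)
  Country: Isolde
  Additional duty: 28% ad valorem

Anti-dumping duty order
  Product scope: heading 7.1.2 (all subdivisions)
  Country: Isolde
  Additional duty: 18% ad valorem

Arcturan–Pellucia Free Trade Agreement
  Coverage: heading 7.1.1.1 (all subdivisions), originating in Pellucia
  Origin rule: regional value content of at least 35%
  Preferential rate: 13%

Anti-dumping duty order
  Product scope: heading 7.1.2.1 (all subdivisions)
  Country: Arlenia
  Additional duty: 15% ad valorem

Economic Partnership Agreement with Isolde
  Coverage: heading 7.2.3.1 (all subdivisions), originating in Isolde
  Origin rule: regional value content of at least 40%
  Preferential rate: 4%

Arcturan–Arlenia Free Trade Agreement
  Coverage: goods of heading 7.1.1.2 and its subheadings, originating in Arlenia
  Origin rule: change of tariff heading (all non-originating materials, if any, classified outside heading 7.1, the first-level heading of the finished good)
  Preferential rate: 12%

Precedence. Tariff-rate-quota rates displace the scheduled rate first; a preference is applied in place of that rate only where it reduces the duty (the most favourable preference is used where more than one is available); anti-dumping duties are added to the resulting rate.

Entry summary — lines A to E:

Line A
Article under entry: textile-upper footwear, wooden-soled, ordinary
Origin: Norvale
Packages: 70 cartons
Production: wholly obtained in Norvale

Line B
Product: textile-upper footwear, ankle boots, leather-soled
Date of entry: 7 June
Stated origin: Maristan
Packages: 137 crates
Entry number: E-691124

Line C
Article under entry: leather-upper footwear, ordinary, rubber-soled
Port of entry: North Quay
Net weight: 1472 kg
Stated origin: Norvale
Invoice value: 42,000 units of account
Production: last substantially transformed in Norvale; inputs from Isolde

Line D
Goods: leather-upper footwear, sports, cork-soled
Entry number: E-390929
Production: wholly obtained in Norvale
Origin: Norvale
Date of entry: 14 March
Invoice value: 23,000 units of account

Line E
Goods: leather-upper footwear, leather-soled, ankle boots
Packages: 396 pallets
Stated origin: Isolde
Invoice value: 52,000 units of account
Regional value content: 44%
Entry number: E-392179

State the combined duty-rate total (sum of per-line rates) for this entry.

Line A: textile-upper → 7.1; wooden-soled → 7.1.2; ordinary → 7.1.2.1. Scheduled 25%. quota on 7.1.2 open → in-quota 2%; Norvale agreement on 7.2.2: 7.1.2.1 not covered. → 2%.
Line B: textile-upper → 7.1; leather-soled → 7.1.1; ankle boots → 7.1.1.2. Scheduled 8%. No special measure applies. → 8%.
Line C: leather-upper → 7.2; rubber-soled → 7.2.2; ordinary → 7.2.2.1. Scheduled 4%. Norvale agreement on 7.2.2: not wholly obtained. → 4%.
Line D: leather-upper → 7.2; cork-soled → 7.2.3; sports → 7.2.3.2. Scheduled 22%. Norvale agreement on 7.2.2: 7.2.3.2 not covered. → 22%.
Line E: leather-upper → 7.2; leather-soled → 7.2.1; ankle boots → 7.2.1.1. Scheduled 21%. Isolde agreement on 7.2.3.1: 7.2.1.1 not covered; anti-dumping (Isolde, 7.2): +28%; total 21% + 28% = 49%. → 49%.
Sum: 2% + 8% + 4% + 22% + 49% = 85%.

85%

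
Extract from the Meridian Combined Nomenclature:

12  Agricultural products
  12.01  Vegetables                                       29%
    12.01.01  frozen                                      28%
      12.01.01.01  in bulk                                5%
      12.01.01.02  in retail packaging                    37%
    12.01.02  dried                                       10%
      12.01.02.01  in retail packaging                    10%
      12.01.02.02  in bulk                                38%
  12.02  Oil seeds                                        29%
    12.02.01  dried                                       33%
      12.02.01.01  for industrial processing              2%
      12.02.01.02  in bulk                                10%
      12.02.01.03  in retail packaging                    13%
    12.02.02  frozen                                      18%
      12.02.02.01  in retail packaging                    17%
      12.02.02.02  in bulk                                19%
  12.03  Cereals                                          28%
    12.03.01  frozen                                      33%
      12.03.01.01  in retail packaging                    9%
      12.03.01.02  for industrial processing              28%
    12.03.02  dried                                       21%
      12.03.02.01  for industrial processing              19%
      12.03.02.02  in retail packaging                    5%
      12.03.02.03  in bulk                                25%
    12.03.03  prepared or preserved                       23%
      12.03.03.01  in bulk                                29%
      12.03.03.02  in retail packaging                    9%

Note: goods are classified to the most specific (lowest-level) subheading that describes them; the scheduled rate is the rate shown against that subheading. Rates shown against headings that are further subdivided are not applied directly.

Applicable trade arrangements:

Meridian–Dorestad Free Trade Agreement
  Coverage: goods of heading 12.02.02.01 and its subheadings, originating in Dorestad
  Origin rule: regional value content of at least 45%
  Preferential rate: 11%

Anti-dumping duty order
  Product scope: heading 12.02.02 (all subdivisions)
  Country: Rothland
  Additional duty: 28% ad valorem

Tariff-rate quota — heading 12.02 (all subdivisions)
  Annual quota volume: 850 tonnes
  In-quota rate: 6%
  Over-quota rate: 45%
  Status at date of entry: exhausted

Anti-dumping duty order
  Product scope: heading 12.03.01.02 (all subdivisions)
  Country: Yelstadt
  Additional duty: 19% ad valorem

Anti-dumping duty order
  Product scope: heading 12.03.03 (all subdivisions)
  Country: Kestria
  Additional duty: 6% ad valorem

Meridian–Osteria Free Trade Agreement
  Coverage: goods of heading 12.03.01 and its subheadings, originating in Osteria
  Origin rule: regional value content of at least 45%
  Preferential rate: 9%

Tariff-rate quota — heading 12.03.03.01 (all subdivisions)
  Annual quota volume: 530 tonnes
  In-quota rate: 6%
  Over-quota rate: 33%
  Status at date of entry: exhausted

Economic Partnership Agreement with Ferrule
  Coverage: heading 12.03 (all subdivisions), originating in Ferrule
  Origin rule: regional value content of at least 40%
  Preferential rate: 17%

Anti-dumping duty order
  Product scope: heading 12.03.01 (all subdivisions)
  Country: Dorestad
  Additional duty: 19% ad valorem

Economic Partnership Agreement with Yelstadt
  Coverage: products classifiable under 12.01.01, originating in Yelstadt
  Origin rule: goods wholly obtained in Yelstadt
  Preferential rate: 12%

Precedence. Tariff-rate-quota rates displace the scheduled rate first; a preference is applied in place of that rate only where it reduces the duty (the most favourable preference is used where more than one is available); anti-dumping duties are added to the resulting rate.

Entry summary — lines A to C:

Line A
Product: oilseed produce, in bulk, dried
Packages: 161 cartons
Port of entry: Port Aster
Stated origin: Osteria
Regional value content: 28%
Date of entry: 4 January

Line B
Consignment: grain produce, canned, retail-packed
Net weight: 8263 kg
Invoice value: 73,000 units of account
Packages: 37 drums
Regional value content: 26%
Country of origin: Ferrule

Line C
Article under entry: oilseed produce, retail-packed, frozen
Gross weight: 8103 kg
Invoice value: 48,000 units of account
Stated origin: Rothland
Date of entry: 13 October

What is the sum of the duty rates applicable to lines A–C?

127%

Line A: oilseed → 12.02; dried → 12.02.01; in bulk → 12.02.01.02. Scheduled 10%. quota on 12.02 exhausted → over-quota 45%; Osteria agreement on 12.03.01: 12.02.01.02 not covered. → 45%.
Line B: grain → 12.03; canned → 12.03.03; retail-packed → 12.03.03.02. Scheduled 9%. Ferrule agreement on 12.03: RVC < 40%. → 9%.
Line C: oilseed → 12.02; frozen → 12.02.02; retail-packed → 12.02.02.01. Scheduled 17%. quota on 12.02 exhausted → over-quota 45%; anti-dumping (Rothland, 12.02.02): +28%; total 45% + 28% = 73%. → 73%.
Sum: 45% + 9% + 73% = 127%.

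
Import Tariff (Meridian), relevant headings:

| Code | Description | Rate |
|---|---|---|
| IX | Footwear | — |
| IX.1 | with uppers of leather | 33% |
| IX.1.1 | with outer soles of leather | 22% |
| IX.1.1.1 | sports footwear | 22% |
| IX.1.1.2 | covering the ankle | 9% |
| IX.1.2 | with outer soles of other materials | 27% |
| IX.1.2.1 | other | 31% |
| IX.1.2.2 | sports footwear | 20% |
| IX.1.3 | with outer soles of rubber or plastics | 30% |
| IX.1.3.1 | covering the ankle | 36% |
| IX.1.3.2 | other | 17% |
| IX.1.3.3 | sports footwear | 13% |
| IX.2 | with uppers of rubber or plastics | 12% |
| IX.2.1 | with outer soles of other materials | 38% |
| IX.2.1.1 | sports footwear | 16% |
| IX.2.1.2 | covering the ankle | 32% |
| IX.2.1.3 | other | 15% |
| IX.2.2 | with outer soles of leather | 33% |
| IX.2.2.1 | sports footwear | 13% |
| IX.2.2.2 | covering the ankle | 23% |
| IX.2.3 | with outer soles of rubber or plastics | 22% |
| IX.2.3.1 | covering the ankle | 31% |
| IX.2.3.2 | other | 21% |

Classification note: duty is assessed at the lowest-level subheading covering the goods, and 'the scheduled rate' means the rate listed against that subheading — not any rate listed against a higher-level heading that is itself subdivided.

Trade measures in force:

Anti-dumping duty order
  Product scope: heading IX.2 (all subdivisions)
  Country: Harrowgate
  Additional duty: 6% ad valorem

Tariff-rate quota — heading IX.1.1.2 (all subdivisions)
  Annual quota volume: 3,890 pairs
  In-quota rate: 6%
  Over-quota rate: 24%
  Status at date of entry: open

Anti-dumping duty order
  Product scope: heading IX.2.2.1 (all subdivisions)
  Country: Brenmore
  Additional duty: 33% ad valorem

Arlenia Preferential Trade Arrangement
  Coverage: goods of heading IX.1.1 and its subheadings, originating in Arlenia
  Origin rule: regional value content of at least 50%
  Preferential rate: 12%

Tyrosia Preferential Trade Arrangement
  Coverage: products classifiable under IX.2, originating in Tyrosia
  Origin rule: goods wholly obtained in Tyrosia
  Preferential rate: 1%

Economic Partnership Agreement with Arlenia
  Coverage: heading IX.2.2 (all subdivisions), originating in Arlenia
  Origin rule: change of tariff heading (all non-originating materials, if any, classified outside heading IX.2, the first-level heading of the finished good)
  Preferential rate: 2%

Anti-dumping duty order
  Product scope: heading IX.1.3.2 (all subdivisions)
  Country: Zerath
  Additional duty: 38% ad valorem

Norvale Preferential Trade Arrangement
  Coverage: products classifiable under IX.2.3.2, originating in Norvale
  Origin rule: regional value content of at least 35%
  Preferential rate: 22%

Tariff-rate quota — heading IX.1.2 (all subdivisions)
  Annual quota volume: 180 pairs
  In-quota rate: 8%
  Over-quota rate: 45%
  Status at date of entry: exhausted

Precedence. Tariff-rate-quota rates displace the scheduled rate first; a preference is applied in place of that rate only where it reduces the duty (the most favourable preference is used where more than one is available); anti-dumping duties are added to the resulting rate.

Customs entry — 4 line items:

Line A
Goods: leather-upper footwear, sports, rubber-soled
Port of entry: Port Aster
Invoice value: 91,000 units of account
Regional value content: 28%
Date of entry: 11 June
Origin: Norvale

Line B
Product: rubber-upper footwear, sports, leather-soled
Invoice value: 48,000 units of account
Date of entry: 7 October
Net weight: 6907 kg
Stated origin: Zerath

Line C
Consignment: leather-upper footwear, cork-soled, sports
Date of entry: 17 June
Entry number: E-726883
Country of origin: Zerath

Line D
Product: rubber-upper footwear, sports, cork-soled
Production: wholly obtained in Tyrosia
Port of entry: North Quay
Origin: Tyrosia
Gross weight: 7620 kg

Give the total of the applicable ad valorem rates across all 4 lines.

Line A: leather-upper → IX.1; rubber-soled → IX.1.3; sports → IX.1.3.3. Scheduled 13%. Norvale agreement on IX.2.3.2: IX.1.3.3 not covered. → 13%.
Line B: rubber-upper → IX.2; leather-soled → IX.2.2; sports → IX.2.2.1. Scheduled 13%. No special measure applies. → 13%.
Line C: leather-upper → IX.1; cork-soled → IX.1.2; sports → IX.1.2.2. Scheduled 20%. quota on IX.1.2 exhausted → over-quota 45%. → 45%.
Line D: rubber-upper → IX.2; cork-soled → IX.2.1; sports → IX.2.1.1. Scheduled 16%. Tyrosia agreement on IX.2: wholly obtained → 1% available; preferential 1%. → 1%.
Sum: 13% + 13% + 45% + 1% = 72%.

72%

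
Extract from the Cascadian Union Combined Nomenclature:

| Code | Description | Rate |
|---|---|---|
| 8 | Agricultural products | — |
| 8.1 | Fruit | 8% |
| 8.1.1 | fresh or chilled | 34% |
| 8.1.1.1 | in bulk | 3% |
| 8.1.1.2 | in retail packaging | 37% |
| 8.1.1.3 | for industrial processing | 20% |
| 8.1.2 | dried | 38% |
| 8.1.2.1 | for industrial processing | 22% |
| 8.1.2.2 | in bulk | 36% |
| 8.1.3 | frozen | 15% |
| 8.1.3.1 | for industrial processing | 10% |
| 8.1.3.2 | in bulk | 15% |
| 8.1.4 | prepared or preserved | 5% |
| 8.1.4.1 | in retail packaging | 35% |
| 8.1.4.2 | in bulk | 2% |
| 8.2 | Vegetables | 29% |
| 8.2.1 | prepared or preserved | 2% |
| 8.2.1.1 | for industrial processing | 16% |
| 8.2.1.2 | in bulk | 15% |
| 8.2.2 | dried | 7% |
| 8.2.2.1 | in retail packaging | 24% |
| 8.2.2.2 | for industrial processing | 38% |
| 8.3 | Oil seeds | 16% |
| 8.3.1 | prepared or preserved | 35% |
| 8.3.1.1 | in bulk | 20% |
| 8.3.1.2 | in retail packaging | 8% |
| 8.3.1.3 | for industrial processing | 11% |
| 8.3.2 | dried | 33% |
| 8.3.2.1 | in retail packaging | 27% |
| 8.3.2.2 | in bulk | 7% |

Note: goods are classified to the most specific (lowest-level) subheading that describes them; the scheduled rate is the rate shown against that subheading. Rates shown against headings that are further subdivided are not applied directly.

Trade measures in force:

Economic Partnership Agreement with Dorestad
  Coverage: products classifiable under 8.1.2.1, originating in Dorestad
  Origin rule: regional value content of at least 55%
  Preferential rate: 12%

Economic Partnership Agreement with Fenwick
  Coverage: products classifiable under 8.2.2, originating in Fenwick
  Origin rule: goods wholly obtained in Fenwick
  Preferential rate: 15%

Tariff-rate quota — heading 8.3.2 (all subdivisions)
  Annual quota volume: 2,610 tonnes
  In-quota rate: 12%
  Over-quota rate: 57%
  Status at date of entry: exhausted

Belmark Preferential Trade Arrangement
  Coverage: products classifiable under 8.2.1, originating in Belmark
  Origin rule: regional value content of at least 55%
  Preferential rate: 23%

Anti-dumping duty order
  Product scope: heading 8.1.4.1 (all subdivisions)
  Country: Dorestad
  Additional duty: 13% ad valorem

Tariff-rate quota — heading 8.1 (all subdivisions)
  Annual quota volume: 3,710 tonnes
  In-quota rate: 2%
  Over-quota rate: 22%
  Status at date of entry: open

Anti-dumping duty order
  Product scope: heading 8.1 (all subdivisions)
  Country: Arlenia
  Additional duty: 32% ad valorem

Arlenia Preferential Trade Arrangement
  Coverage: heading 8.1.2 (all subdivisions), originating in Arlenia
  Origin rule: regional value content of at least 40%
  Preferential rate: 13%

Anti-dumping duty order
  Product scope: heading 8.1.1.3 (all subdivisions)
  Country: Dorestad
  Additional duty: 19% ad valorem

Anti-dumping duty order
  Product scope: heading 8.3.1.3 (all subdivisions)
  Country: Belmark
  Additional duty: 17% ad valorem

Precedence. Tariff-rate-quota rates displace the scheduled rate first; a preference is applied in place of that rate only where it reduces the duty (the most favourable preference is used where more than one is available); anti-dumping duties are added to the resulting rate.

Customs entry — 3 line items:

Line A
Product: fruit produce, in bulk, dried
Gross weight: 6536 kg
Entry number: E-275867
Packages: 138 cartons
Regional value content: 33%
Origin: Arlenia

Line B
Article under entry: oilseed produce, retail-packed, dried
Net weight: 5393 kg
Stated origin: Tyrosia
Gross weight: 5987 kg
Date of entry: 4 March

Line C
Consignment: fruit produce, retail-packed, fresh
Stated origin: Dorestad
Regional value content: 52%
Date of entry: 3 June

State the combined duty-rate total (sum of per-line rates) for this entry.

93%

Line A: fruit → 8.1; dried → 8.1.2; in bulk → 8.1.2.2. Scheduled 36%. quota on 8.1 open → in-quota 2%; Arlenia agreement on 8.1.2: RVC < 40%; anti-dumping (Arlenia, 8.1): +32%; total 2% + 32% = 34%. → 34%.
Line B: oilseed → 8.3; dried → 8.3.2; retail-packed → 8.3.2.1. Scheduled 27%. quota on 8.3.2 exhausted → over-quota 57%. → 57%.
Line C: fruit → 8.1; fresh → 8.1.1; retail-packed → 8.1.1.2. Scheduled 37%. quota on 8.1 open → in-quota 2%; Dorestad agreement on 8.1.2.1: 8.1.1.2 not covered. → 2%.
Sum: 34% + 57% + 2% = 93%.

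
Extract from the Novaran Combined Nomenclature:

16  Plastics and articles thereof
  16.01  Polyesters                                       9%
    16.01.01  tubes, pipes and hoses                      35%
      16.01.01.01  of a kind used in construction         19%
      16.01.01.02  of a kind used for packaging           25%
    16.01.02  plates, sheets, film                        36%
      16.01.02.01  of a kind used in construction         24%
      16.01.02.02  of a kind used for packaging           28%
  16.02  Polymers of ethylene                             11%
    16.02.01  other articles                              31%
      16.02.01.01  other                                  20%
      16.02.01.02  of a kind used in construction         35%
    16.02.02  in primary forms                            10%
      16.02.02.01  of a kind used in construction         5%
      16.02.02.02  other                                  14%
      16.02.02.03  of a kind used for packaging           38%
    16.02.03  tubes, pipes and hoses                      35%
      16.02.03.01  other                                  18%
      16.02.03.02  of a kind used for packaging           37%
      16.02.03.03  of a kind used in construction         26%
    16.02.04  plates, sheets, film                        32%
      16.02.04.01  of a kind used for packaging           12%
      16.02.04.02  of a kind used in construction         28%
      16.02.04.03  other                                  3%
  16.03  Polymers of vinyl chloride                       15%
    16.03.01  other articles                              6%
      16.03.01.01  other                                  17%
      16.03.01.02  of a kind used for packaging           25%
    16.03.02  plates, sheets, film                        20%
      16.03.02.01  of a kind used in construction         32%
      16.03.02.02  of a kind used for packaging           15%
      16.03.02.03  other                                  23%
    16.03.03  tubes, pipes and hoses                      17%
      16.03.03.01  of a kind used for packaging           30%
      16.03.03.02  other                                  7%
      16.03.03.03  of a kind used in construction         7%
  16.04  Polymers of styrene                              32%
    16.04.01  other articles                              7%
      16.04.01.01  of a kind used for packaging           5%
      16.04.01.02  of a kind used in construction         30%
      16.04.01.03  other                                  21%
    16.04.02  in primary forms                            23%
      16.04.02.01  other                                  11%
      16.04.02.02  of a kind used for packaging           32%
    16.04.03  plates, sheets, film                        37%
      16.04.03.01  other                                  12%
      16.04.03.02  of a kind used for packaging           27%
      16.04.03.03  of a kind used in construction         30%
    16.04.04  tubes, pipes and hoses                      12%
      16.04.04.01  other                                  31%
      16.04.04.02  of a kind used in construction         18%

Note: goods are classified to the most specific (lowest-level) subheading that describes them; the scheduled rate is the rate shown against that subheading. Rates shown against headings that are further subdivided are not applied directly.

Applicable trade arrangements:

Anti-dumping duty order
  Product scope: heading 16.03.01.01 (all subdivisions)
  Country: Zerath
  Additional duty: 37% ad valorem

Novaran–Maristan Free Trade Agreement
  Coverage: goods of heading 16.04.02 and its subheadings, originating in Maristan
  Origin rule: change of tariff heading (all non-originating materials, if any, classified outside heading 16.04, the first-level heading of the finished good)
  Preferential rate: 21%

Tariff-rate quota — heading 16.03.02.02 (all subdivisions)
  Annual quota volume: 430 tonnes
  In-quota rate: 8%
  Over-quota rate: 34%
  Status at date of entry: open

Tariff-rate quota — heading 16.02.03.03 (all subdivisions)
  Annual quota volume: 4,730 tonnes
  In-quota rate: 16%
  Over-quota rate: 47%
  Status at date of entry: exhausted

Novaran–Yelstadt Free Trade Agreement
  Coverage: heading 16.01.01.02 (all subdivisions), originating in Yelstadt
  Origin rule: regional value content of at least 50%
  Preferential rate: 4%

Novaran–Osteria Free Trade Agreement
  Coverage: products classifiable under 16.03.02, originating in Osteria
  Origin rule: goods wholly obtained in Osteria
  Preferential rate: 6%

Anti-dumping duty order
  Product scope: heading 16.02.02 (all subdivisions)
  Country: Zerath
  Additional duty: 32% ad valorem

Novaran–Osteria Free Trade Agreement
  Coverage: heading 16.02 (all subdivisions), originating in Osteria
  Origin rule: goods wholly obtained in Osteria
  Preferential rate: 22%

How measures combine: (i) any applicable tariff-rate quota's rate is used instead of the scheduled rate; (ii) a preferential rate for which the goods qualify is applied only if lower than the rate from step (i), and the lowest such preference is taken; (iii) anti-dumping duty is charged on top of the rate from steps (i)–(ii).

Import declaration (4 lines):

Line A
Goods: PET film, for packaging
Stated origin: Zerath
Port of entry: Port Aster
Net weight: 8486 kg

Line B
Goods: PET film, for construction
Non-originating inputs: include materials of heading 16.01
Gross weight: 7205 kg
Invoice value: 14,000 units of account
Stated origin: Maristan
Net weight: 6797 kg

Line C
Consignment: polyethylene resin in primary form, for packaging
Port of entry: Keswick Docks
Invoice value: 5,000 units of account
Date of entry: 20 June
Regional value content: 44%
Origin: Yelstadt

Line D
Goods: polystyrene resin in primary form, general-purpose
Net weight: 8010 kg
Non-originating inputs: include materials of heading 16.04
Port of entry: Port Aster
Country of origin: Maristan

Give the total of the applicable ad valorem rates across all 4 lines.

101%

Line A: PET → 16.01; film → 16.01.02; for packaging → 16.01.02.02. Scheduled 28%. No special measure applies. → 28%.
Line B: PET → 16.01; film → 16.01.02; for construction → 16.01.02.01. Scheduled 24%. Maristan agreement on 16.04.02: 16.01.02.01 not covered. → 24%.
Line C: polyethylene → 16.02; resin in primary form → 16.02.02; for packaging → 16.02.02.03. Scheduled 38%. Yelstadt agreement on 16.01.01.02: 16.02.02.03 not covered. → 38%.
Line D: polystyrene → 16.04; resin in primary form → 16.04.02; general-purpose → 16.04.02.01. Scheduled 11%. Maristan agreement on 16.04.02: CTH not met. → 11%.
Sum: 28% + 24% + 38% + 11% = 101%.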